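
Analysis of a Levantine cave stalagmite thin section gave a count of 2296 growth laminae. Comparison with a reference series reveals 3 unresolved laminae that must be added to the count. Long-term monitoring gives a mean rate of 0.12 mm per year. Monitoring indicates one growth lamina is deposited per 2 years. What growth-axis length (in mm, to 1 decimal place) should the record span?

551.8 mm

Adjusted count: 2296 + 3 = 2299 growth laminae.
At 2 years per growth lamina, 2299 × 2 = 4598 years.
Predicted length = 0.12 mm/year × 4598 years = 551.8 mm.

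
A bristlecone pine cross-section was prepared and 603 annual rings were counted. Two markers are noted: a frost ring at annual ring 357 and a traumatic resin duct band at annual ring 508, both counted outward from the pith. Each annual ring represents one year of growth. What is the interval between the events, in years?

Separation: 508 − 357 = 151 annual rings.
At one annual ring per year, 151 years elapsed between them.

151 years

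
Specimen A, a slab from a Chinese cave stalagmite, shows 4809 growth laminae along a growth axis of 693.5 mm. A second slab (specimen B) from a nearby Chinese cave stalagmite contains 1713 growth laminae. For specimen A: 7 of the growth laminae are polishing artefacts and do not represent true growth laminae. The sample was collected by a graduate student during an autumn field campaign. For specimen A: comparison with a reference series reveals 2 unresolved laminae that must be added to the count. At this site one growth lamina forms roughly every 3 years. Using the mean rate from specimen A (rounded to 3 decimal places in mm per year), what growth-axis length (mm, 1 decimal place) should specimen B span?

Specimen A: true growth lamina count = 4809 − 7 + 2 = 4804.
Specimen A: at 3 years per growth lamina, 4804 × 3 = 14412 years.
A: 693.5 mm over 14412 years gives 693.5 / 14412 ≈ 0.048 mm/year.
Specimen B: 1713 growth laminae at 3 years each span 1713 × 3 = 5139 years. B's length ≈ 0.048 × 5139 = 246.7 mm.

246.7 mm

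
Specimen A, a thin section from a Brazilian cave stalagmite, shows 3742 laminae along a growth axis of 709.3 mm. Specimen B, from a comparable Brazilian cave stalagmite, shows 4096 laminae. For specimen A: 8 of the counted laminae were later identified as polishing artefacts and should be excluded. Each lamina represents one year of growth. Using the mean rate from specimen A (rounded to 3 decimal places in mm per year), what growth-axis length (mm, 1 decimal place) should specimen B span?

Specimen A: adjusted count: 3742 − 8 = 3734 laminae.
A: Extension rate ≈ 709.3 / 3734 = 0.190 mm per year.
B's length ≈ 0.190 × 4096 = 778.2 mm.

778.2 mm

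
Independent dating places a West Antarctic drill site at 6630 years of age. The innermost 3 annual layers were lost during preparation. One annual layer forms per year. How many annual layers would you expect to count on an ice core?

One annual layer per year gives 6630 annual layers over 6630 years.
Subtracting the 3 annual layers not captured gives 6630 − 3 = 6627 annual layers in the record.

6627 annual layers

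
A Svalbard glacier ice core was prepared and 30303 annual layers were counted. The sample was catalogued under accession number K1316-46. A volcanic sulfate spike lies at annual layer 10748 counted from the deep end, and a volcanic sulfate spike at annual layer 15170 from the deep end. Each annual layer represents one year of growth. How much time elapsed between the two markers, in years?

4422 years

Separation: 15170 − 10748 = 4422 annual layers.
At one annual layer per year, 4422 years elapsed between them.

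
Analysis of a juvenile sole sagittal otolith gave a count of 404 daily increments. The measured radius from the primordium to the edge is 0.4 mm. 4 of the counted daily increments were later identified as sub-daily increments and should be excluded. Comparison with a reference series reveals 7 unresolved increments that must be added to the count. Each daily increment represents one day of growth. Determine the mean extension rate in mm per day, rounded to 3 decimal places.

Adjusted count: 404 − 4 + 7 = 407 daily increments.
Extension rate ≈ 0.4 / 407 = 0.001 mm per day.

0.001 mm per day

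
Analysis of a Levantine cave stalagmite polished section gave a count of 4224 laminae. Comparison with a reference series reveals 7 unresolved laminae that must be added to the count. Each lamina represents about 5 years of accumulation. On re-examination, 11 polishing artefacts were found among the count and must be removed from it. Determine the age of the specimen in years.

Correcting the raw count gives 4224 − 11 + 7 = 4220 true laminae.
4220 laminae at 5 years each span 4220 × 5 = 21100 years.

21100 years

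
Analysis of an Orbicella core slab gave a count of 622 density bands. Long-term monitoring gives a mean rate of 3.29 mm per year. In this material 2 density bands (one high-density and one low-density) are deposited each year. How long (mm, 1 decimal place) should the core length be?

Dividing by 2 density bands per year: 622 / 2 = 311 years.
Length ≈ 3.29 × 311 = 1023.2 mm.

1023.2 mm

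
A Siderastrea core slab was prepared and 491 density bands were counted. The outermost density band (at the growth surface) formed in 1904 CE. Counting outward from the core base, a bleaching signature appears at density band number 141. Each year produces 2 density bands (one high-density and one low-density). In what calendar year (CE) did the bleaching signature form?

1729 CE

The bleaching signature sits at density band 141 from the core base, so 491 − 141 = 350 density bands formed after it.
With 2 density bands per year, 350 / 2 = 175 years.
Counting back 175 years from 1904 CE places the bleaching signature in 1904 − 175 = 1729 CE.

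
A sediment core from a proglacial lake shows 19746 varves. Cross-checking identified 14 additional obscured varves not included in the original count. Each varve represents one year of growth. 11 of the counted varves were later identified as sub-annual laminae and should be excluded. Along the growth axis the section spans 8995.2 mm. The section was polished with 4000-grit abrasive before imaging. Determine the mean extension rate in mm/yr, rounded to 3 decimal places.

After corrections the count is 19746 − 11 + 14 = 19749 varves.
Extension rate ≈ 8995.2 / 19749 = 0.455 mm/yr.

0.455 mm/yr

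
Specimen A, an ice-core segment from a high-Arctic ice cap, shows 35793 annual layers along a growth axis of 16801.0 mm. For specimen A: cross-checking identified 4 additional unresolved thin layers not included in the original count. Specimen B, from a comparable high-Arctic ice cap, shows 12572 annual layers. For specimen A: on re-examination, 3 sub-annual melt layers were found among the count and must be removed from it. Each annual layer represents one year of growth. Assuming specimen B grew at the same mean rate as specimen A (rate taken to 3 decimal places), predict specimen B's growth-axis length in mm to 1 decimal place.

5896.3 mm

Specimen A: after corrections the count is 35793 − 3 + 4 = 35794 annual layers.
A: 16801.0 mm over 35794 years gives 16801.0 / 35794 ≈ 0.469 mm/yr.
B's length ≈ 0.469 × 12572 = 5896.3 mm.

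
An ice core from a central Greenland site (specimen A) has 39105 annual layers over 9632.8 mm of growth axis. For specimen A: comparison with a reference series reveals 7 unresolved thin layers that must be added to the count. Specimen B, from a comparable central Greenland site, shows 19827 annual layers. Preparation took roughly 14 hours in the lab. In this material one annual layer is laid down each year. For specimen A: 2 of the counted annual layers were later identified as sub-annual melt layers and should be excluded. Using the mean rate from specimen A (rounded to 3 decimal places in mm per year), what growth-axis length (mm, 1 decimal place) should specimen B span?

Specimen A: correcting the raw count gives 39105 − 2 + 7 = 39110 true annual layers.
A: Mean rate = 9632.8 mm / 39110 years ≈ 0.246 mm per year.
Length of B = 0.246 × 19827 = 4877.4 mm.

4877.4 mm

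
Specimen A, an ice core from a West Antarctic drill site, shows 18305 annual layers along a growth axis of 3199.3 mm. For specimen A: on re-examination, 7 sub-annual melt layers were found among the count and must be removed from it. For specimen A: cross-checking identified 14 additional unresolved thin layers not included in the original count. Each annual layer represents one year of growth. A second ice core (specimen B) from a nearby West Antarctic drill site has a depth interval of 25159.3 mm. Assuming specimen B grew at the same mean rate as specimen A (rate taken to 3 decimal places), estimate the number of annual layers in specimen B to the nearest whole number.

Specimen A: after corrections the count is 18305 − 7 + 14 = 18312 annual layers.
A: Extension rate ≈ 3199.3 / 18312 = 0.175 mm/year.
B spans 25159.3 / 0.175 = 143767.43 years ≈ 143767 annual layers.

143767 annual layers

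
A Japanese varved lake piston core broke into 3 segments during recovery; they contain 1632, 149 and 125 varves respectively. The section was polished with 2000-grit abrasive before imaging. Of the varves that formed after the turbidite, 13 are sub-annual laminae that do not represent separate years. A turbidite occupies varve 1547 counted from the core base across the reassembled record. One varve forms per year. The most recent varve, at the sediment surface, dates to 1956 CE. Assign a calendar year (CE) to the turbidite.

Total varves = 1632 + 149 + 125 = 1906.
Between varve 1547 and the sediment surface there are 1906 − 1547 = 359 varves.
Excluding 13 false varves: 359 − 13 = 346.
1956 − 346 = 1610 CE.

1610 CE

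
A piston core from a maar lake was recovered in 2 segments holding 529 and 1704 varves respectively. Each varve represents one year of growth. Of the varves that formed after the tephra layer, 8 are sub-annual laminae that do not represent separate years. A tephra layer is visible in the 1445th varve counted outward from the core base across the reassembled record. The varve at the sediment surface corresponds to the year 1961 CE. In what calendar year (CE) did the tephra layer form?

Total varves = 529 + 1704 = 2233.
Between varve 1445 and the sediment surface there are 2233 − 1445 = 788 varves.
Excluding 8 false varves: 788 − 8 = 780.
Counting back 780 years from 1961 CE places the tephra layer in 1961 − 780 = 1181 CE.

1181 CE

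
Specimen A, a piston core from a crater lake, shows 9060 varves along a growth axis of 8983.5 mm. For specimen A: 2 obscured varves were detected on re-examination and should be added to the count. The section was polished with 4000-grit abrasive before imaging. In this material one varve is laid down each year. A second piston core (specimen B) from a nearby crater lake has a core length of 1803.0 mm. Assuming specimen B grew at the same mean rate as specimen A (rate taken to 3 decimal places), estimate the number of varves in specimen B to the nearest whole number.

Specimen A: true varve count = 9060 + 2 = 9062.
A: Extension rate ≈ 8983.5 / 9062 = 0.991 mm/yr.
B spans 1803.0 / 0.991 = 1819.37 years ≈ 1819 varves.

1819 varves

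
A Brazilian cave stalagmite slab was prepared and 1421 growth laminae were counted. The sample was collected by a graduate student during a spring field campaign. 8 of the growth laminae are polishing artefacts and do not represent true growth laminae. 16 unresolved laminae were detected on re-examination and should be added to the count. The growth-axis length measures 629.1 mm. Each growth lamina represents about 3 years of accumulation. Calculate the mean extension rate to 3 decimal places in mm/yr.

After corrections the count is 1421 − 8 + 16 = 1429 growth laminae.
1429 growth laminae at 3 years each span 1429 × 3 = 4287 years.
Extension rate ≈ 629.1 / 4287 = 0.147 mm/yr.

0.147 mm/yr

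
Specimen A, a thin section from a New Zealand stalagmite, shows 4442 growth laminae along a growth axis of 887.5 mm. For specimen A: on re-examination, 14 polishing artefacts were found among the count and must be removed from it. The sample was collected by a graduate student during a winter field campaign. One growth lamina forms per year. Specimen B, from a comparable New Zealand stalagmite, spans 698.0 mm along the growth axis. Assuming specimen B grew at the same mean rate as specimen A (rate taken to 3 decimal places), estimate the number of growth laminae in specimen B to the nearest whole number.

Specimen A: adjusted count: 4442 − 14 = 4428 growth laminae.
A: Mean rate = 887.5 mm / 4428 years ≈ 0.200 mm per year.
B spans 698.0 / 0.200 = 3490.00 years ≈ 3490 growth laminae.

3490 growth laminae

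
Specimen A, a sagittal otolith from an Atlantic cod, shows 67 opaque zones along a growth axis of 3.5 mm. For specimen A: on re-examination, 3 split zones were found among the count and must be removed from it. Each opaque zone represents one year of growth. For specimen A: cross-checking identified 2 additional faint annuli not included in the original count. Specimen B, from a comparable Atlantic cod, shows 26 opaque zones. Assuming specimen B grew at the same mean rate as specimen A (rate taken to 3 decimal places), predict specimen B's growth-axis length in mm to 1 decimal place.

Specimen A: correcting the raw count gives 67 − 3 + 2 = 66 true opaque zones.
A: 3.5 mm over 66 years gives 3.5 / 66 ≈ 0.053 mm per year.
For B, 0.053 mm/year × 26 years = 1.4 mm.

1.4 mm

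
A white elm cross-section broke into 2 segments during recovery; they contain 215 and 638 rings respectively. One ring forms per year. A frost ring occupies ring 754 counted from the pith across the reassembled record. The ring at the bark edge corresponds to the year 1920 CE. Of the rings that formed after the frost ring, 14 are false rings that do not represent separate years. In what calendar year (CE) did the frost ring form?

Total rings = 215 + 638 = 853.
853 − 754 = 99 rings lie beyond the frost ring toward the bark edge.
Removing the 14 false rings leaves 99 − 14 = 85 true rings beyond the frost ring.
Counting back 85 years from 1920 CE places the frost ring in 1920 − 85 = 1835 CE.

1835 CE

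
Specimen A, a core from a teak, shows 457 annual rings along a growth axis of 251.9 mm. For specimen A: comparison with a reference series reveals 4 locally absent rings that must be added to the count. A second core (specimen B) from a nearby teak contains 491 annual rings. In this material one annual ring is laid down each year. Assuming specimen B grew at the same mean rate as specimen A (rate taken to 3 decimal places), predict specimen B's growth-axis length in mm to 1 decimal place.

268.1 mm

Specimen A: correcting the raw count gives 457 + 4 = 461 true annual rings.
A: Mean rate = 251.9 mm / 461 years ≈ 0.546 mm/year.
Length of B = 0.546 × 491 = 268.1 mm.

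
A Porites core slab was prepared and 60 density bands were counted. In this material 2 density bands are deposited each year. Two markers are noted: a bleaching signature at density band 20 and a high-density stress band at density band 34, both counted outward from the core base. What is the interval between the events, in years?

7 years

34 − 20 = 14 density bands lie between the two events.
Dividing by 2 density bands per year: 14 / 2 = 7 years.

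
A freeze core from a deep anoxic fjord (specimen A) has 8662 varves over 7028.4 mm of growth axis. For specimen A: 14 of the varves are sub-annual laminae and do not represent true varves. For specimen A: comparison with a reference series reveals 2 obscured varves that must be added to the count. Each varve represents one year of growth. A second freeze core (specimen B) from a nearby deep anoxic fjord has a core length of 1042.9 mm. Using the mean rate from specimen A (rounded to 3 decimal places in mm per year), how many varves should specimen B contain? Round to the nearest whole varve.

1283 varves

Specimen A: correcting the raw count gives 8662 − 14 + 2 = 8650 true varves.
A: Mean rate = 7028.4 mm / 8650 years ≈ 0.813 mm/year.
B spans 1042.9 / 0.813 = 1282.78 years ≈ 1283 varves.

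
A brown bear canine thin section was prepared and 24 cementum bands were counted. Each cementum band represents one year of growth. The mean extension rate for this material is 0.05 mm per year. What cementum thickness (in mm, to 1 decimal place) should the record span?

24 years of growth are recorded.
Length ≈ 0.05 × 24 = 1.2 mm.

1.2 mm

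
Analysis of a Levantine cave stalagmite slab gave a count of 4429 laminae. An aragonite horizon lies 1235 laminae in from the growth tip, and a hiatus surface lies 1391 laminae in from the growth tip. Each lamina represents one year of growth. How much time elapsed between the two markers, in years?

156 yr

1391 − 1235 = 156 laminae lie between the two events.
At one lamina per year, 156 years elapsed between them.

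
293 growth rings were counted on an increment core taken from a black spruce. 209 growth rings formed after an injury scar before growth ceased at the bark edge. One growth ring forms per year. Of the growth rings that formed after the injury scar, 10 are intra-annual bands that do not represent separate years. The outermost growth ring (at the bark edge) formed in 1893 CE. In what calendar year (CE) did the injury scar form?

1694 CE

209 growth rings post-date the injury scar.
Excluding 10 false growth rings: 209 − 10 = 199.
1893 − 199 = 1694 CE.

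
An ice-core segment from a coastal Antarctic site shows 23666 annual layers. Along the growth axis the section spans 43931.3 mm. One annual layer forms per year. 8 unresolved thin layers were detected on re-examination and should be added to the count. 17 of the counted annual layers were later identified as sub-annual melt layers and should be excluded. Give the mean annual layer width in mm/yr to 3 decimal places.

1.857 mm/yr

Adjusted count: 23666 − 17 + 8 = 23657 annual layers.
Extension rate ≈ 43931.3 / 23657 = 1.857 mm/yr.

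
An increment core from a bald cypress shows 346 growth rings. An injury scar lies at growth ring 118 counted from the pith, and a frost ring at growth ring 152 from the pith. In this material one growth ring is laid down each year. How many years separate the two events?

Separation: 152 − 118 = 34 growth rings.
At one growth ring per year, 34 years elapsed between them.

34 yr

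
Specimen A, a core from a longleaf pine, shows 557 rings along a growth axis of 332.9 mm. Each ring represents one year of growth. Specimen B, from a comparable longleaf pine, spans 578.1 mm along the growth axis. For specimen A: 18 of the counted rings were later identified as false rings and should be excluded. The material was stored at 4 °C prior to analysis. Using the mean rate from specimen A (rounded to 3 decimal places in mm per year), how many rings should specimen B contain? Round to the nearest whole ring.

935 rings

Specimen A: correcting the raw count gives 557 − 18 = 539 true rings.
A: Mean rate = 332.9 mm / 539 years ≈ 0.618 mm per year.
For B, 578.1 / 0.618 = 935.44 years ≈ 935 rings.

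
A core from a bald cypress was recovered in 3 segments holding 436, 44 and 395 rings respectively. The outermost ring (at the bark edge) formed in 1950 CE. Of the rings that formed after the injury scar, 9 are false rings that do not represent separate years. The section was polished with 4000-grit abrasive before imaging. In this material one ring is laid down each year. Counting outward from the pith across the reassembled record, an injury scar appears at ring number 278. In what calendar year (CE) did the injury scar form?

1362 CE

Total rings = 436 + 44 + 395 = 875.
The injury scar sits at ring 278 from the pith, so 875 − 278 = 597 rings formed after it.
Removing the 9 false rings leaves 597 − 9 = 588 true rings beyond the injury scar.
Counting back 588 years from 1950 CE places the injury scar in 1950 − 588 = 1362 CE.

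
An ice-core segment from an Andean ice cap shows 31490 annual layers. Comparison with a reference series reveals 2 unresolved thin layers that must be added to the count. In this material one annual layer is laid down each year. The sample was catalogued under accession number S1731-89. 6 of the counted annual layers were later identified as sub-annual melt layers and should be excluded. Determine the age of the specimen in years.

31486 yr

After corrections the count is 31490 − 6 + 2 = 31486 annual layers.
One annual layer per year makes the duration 31486 years.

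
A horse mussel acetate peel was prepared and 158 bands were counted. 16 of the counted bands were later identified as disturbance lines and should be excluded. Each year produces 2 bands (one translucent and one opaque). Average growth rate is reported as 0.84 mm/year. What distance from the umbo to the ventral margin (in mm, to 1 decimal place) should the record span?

59.6 mm

After corrections the count is 158 − 16 = 142 bands.
142 bands at 2 per year is 142 / 2 = 71 years.
71 years at 0.84 mm/year gives 0.84 × 71 = 59.6 mm.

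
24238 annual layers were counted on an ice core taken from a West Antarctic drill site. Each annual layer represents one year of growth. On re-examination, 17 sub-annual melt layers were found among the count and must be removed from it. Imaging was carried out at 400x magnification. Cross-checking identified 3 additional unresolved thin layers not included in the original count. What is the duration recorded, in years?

Adjusted count: 24238 − 17 + 3 = 24224 annual layers.
One annual layer per year makes the duration 24224 years.

24224 years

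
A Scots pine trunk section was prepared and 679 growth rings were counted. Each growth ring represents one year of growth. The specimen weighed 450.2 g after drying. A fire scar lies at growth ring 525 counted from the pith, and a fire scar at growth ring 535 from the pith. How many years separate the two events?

10 years

Separation: 535 − 525 = 10 growth rings.
That is 10 years at one growth ring per year.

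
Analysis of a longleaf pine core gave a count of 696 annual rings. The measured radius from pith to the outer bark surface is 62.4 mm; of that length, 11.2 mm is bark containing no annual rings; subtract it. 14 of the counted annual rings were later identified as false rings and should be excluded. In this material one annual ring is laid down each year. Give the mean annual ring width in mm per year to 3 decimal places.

True annual ring count = 696 − 14 = 682.
The growth record spans 62.4 − 11.2 = 51.2 mm.
51.2 mm over 682 years gives 51.2 / 682 ≈ 0.075 mm per year.

0.075 mm per year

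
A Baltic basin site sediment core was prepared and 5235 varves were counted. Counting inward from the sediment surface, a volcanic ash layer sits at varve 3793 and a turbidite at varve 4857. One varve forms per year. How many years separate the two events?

4857 − 3793 = 1064 varves lie between the two events.
At one varve per year, 1064 years elapsed between them.

1064 yr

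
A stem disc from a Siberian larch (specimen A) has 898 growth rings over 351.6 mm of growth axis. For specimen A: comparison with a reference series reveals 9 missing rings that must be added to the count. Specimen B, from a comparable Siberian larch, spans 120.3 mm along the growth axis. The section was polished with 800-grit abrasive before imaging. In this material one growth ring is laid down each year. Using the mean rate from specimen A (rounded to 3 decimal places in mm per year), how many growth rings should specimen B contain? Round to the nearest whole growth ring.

310 growth rings

Specimen A: true growth ring count = 898 + 9 = 907.
A: Mean rate = 351.6 mm / 907 years ≈ 0.388 mm per year.
Specimen B: 120.3 mm / 0.388 mm per year = 310.05 years ≈ 310 growth rings.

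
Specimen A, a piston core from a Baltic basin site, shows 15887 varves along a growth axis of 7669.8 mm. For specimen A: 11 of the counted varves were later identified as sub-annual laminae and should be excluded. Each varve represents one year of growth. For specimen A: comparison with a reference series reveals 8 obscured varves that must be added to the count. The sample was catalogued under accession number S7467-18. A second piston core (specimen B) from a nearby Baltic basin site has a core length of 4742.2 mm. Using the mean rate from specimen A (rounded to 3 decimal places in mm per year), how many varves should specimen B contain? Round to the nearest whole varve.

9818 varves

Specimen A: after corrections the count is 15887 − 11 + 8 = 15884 varves.
A: 7669.8 mm over 15884 years gives 7669.8 / 15884 ≈ 0.483 mm/yr.
B spans 4742.2 / 0.483 = 9818.22 years ≈ 9818 varves.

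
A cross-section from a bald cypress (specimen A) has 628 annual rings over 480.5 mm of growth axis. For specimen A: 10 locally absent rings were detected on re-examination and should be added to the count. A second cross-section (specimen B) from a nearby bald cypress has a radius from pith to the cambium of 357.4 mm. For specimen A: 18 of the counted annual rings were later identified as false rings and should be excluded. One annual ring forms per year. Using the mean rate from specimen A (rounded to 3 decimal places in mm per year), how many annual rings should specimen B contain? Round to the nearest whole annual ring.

461 annual rings

Specimen A: adjusted count: 628 − 18 + 10 = 620 annual rings.
A: Mean rate = 480.5 mm / 620 years ≈ 0.775 mm per year.
B spans 357.4 / 0.775 = 461.16 years ≈ 461 annual rings.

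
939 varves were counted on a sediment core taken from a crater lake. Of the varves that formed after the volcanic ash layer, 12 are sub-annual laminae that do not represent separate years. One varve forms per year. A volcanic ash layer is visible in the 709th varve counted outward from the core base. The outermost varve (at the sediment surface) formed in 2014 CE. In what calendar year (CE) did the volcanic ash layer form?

1796 CE

The volcanic ash layer sits at varve 709 from the core base, so 939 − 709 = 230 varves formed after it.
230 − 12 false = 218 true varves after the volcanic ash layer.
2014 − 218 = 1796 CE.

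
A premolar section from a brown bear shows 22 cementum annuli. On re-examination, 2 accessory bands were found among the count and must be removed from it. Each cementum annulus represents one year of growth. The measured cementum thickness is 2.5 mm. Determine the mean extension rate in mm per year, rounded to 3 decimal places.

After corrections the count is 22 − 2 = 20 cementum annuli.
Mean rate = 2.5 mm / 20 years ≈ 0.125 mm per year.

0.125 mm per year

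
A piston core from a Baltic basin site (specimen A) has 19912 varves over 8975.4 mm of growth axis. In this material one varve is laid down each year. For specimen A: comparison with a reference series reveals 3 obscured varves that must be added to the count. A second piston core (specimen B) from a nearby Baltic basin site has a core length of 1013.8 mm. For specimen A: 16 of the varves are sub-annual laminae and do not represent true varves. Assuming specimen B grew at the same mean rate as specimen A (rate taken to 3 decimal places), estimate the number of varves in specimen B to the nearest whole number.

Specimen A: correcting the raw count gives 19912 − 16 + 3 = 19899 true varves.
A: 8975.4 mm over 19899 years gives 8975.4 / 19899 ≈ 0.451 mm/yr.
Specimen B: 1013.8 mm / 0.451 mm per year = 2247.89 years ≈ 2248 varves.

2248 varves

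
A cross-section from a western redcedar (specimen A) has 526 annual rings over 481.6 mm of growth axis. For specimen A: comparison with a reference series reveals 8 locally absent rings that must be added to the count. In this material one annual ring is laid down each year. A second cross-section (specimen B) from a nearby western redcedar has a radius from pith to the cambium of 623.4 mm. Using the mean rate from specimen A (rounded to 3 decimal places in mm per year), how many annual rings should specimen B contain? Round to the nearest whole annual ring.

691 annual rings

Specimen A: true annual ring count = 526 + 8 = 534.
A: Extension rate ≈ 481.6 / 534 = 0.902 mm/yr.
B spans 623.4 / 0.902 = 691.13 years ≈ 691 annual rings.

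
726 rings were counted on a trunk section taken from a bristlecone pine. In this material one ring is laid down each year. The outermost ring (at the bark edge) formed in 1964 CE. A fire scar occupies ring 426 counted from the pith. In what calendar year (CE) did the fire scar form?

Between ring 426 and the bark edge there are 726 − 426 = 300 rings.
Counting back 300 years from 1964 CE places the fire scar in 1964 − 300 = 1664 CE.

1664 CE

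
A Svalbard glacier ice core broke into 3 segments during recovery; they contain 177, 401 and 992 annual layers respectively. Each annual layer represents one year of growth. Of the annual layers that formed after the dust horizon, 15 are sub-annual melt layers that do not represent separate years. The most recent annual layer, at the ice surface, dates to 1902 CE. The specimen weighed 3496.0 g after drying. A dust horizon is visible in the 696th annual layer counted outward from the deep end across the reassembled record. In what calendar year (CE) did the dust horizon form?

1043 CE

Total annual layers = 177 + 401 + 992 = 1570.
1570 − 696 = 874 annual layers lie beyond the dust horizon toward the ice surface.
Removing the 15 false annual layers leaves 874 − 15 = 859 true annual layers beyond the dust horizon.
The annual layer at the ice surface is 1902 CE, so the dust horizon dates to 1902 − 859 = 1043 CE.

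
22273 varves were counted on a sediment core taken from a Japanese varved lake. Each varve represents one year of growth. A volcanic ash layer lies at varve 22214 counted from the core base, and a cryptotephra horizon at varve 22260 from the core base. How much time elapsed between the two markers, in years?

22260 − 22214 = 46 varves lie between the two events.
At one varve per year, 46 years elapsed between them.

46 years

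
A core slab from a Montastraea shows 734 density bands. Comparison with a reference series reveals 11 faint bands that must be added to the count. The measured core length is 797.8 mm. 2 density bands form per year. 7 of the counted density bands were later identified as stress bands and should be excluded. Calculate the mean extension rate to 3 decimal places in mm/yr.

2.162 mm/yr

After corrections the count is 734 − 7 + 11 = 738 density bands.
With 2 density bands per year, 738 / 2 = 369 years.
Mean rate = 797.8 mm / 369 years ≈ 2.162 mm/yr.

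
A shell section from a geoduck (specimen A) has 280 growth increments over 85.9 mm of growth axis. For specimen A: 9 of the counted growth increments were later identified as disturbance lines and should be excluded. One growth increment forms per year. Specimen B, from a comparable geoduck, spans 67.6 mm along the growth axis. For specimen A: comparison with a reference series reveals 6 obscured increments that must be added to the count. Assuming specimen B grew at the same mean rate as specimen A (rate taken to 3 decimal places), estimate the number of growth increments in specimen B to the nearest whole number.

218 growth increments

Specimen A: correcting the raw count gives 280 − 9 + 6 = 277 true growth increments.
A: Mean rate = 85.9 mm / 277 years ≈ 0.310 mm/year.
B spans 67.6 / 0.310 = 218.06 years ≈ 218 growth increments.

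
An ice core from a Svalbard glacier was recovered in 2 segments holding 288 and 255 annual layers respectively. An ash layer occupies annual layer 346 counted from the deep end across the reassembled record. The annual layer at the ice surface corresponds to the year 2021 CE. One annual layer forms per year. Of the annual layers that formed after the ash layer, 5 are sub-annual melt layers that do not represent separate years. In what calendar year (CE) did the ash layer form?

1829 CE

Total annual layers = 288 + 255 = 543.
Between annual layer 346 and the ice surface there are 543 − 346 = 197 annual layers.
Removing the 5 false annual layers leaves 197 − 5 = 192 true annual layers beyond the ash layer.
Counting back 192 years from 2021 CE places the ash layer in 2021 − 192 = 1829 CE.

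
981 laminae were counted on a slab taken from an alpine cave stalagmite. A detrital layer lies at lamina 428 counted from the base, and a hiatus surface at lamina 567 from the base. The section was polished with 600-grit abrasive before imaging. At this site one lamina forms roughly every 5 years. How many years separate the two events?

695 yr

The two markers are separated by 567 − 428 = 139 laminae.
139 laminae at 5 years each span 139 × 5 = 695 years.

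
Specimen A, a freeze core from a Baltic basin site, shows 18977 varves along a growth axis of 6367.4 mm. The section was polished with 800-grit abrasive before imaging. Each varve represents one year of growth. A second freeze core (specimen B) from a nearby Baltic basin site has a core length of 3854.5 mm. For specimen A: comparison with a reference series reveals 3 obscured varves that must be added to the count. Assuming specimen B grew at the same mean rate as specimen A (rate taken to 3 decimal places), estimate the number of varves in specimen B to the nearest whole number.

11506 varves

Specimen A: true varve count = 18977 + 3 = 18980.
A: 6367.4 mm over 18980 years gives 6367.4 / 18980 ≈ 0.335 mm/yr.
B spans 3854.5 / 0.335 = 11505.97 years ≈ 11506 varves.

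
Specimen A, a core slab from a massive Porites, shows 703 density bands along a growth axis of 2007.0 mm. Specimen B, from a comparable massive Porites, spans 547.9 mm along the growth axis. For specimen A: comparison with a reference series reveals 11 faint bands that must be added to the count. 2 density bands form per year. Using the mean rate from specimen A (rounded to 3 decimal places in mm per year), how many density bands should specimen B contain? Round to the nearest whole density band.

Specimen A: adjusted count: 703 + 11 = 714 density bands.
Specimen A: 714 density bands at 2 per year is 714 / 2 = 357 years.
A: Extension rate ≈ 2007.0 / 357 = 5.622 mm/year.
B spans 547.9 / 5.622 = 97.46 years; at 2 density bands per year that is 97.46 × 2 ≈ 195 density bands.

195 density bands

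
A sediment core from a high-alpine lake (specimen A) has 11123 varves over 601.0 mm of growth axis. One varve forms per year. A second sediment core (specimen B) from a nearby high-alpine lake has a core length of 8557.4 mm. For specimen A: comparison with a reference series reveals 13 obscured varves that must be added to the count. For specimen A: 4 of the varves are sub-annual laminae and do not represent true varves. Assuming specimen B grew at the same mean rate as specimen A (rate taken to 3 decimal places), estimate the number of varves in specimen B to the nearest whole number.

Specimen A: adjusted count: 11123 − 4 + 13 = 11132 varves.
A: 601.0 mm over 11132 years gives 601.0 / 11132 ≈ 0.054 mm per year.
For B, 8557.4 / 0.054 = 158470.37 years ≈ 158470 varves.

158470 varves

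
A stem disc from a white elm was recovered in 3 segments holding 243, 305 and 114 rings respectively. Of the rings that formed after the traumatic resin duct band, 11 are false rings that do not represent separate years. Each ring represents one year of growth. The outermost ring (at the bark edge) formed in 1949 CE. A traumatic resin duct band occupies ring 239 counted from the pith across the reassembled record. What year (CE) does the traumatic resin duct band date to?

Total rings = 243 + 305 + 114 = 662.
Between ring 239 and the bark edge there are 662 − 239 = 423 rings.
Removing the 11 false rings leaves 423 − 11 = 412 true rings beyond the traumatic resin duct band.
The ring at the bark edge is 1949 CE, so the traumatic resin duct band dates to 1949 − 412 = 1537 CE.

1537 CE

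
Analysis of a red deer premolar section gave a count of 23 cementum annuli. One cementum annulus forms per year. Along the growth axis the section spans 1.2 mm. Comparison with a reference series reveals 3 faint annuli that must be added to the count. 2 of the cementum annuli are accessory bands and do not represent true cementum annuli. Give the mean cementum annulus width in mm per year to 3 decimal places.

0.050 mm per year

After corrections the count is 23 − 2 + 3 = 24 cementum annuli.
Extension rate ≈ 1.2 / 24 = 0.050 mm per year.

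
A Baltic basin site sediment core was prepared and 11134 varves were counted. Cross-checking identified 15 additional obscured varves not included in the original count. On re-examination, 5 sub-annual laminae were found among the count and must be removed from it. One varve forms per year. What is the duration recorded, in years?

11144 yr

Adjusted count: 11134 − 5 + 15 = 11144 varves.
At one varve per year, that is 11144 years.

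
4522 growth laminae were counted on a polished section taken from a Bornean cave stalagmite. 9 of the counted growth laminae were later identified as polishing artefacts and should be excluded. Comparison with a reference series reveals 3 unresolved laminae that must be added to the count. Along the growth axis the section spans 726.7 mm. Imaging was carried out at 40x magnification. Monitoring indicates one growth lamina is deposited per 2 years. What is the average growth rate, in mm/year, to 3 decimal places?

Adjusted count: 4522 − 9 + 3 = 4516 growth laminae.
4516 growth laminae at 2 years each span 4516 × 2 = 9032 years.
726.7 mm over 9032 years gives 726.7 / 9032 ≈ 0.080 mm/year.

0.080 mm/year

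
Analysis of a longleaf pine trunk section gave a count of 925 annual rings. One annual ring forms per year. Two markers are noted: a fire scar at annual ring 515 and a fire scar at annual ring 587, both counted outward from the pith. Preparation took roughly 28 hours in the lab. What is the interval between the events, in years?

72 years

The two markers are separated by 587 − 515 = 72 annual rings.
At one annual ring per year, 72 years elapsed between them.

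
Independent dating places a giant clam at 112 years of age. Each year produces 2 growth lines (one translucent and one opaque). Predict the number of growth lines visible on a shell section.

Expected growth lines: 112 × 2 = 224.
So 224 growth lines should be present.

224 growth lines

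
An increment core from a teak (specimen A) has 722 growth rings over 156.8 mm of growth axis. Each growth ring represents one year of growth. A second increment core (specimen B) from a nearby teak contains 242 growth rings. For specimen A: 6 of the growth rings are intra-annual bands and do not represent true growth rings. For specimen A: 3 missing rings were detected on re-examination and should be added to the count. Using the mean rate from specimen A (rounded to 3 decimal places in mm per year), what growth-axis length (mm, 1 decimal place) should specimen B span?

Specimen A: true growth ring count = 722 − 6 + 3 = 719.
A: Mean rate = 156.8 mm / 719 years ≈ 0.218 mm/year.
For B, 0.218 mm/year × 242 years = 52.8 mm.

52.8 mm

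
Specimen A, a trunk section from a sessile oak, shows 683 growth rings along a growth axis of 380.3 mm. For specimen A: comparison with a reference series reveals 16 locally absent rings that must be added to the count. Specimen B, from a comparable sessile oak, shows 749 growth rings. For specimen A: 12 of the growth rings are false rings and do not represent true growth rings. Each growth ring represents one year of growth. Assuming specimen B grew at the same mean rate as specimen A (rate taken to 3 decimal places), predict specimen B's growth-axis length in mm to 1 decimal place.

Specimen A: true growth ring count = 683 − 12 + 16 = 687.
A: Extension rate ≈ 380.3 / 687 = 0.554 mm/year.
B's length ≈ 0.554 × 749 = 414.9 mm.

414.9 mm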